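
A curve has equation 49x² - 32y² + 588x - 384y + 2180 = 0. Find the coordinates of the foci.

(-6, -15) and (-6, 3)

Group the x- and y-terms: 49(x² + 12x) -32(y² + 12y) = -2180
49(x + 6)² -32(y + 6)² = -2180 + 1764 - 1152 = -1568
Divide by -1568: (y + 6)²/49 - (x + 6)²/32 = 1
Hyperbola, center (-6, -6), transverse axis vertical; a² = 49, b² = 32.
c² = a² + b² = 49 + 32 = 81, so c = 9.
Foci lie on the vertical axis through the center: (h, k ± c).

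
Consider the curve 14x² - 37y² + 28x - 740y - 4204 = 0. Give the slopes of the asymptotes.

√518/37 and -√518/37

14(x² + 2x) -37(y² + 20y) = 4204
Completing the square gives 14(x + 1)² -37(y + 10)² = 4204 + 14 - 3700 = 518.
Dividing both sides by 518: (x + 1)²/37 - (y + 10)²/14 = 1
Hyperbola, center (-1, -10), transverse axis horizontal; a² = 37, b² = 14.
For a horizontal hyperbola the asymptotes have slope ±b/a.
Here that is ±√14/√37 = ±√518/37.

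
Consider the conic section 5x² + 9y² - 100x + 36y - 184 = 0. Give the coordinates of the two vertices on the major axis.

Group: 5(x² - 20x) + 9(y² + 4y) = 184
Completing the square gives 5(x - 10)² + 9(y + 2)² = 184 + 500 + 36 = 720.
Dividing both sides by 720: (x - 10)²/144 + (y + 2)²/80 = 1
Ellipse, center (10, -2), major axis horizontal; a² = 144, b² = 80.
a = 12. Vertices at (h ± a, k).

(-2, -2) and (22, -2)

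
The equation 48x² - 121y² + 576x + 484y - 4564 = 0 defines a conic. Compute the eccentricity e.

Collect terms: 48(x² + 12x) -121(y² - 4y) = 4564
48(x + 6)² -121(y - 2)² = 4564 + 1728 - 484 = 5808
Divide by 5808: (x + 6)²/121 - (y - 2)²/48 = 1
Hyperbola, center (-6, 2), transverse axis horizontal; a² = 121, b² = 48.
c² = a² + b² = 169, so c = 13.
e = c/a = 13/11.

e = 13/11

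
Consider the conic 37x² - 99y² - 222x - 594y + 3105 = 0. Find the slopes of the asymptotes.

Group: 37(x² - 6x) -99(y² + 6y) = -3105
Complete the square in x and y: 37(x - 3)² -99(y + 3)² = -3105 + 333 - 891 = -3663
Divide through by -3663 to get (y + 3)²/37 - (x - 3)²/99 = 1.
Hyperbola, center (3, -3), transverse axis vertical; a² = 37, b² = 99.
For a vertical hyperbola the asymptotes have slope ±a/b.
Here that is ±√37/3√11 = ±√407/33.

√407/33 and -√407/33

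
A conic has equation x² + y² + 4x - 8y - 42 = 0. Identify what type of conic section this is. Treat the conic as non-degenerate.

No xy term. Coefficients of x² and y² are A = 1, C = 1.
A = C (same sign) ⇒ circle.

circle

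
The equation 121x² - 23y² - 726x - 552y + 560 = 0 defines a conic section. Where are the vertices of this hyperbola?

(3, -23) and (3, -1)

Group the x- and y-terms: 121(x² - 6x) -23(y² + 24y) = -560
Completing the square gives 121(x - 3)² -23(y + 12)² = -560 + 1089 - 3312 = -2783.
Divide by -2783: (y + 12)²/121 - (x - 3)²/23 = 1
Hyperbola, center (3, -12), transverse axis vertical; a² = 121, b² = 23.
a = 11. Vertices at (h, k ± a).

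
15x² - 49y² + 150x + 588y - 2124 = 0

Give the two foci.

Collect terms: 15(x² + 10x) -49(y² - 12y) = 2124
Complete the square in x and y: 15(x + 5)² -49(y - 6)² = 2124 + 375 - 1764 = 735
Divide through by 735 to get (x + 5)²/49 - (y - 6)²/15 = 1.
Hyperbola, center (-5, 6), transverse axis horizontal; a² = 49, b² = 15.
c² = a² + b² = 49 + 15 = 64, so c = 8.
Foci lie on the horizontal axis through the center: (h ± c, k).

(-13, 6) and (3, 6)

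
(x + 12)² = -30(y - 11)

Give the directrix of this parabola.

y = 37/2

Vertex (-12, 11); 4p = -30 so p = -15/2. Opens down.
Directrix is the horizontal line y = k − p = 11 − (-15/2) = 37/2.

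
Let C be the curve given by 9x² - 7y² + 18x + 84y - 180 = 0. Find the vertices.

(-1, 3) and (-1, 9)

9(x² + 2x) -7(y² - 12y) = 180
Completing the square gives 9(x + 1)² -7(y - 6)² = 180 + 9 - 252 = -63.
Divide by -63: (y - 6)²/9 - (x + 1)²/7 = 1
Hyperbola, center (-1, 6), transverse axis vertical; a² = 9, b² = 7.
a = 3. Vertices at (h, k ± a).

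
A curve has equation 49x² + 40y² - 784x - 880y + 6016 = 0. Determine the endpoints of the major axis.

Group: 49(x² - 16x) + 40(y² - 22y) = -6016
Complete the square: 49(x - 8)² + 40(y - 11)² = -6016 + 3136 + 4840 = 1960
Dividing both sides by 1960: (x - 8)²/40 + (y - 11)²/49 = 1
Ellipse, center (8, 11), major axis vertical; a² = 49, b² = 40.
a = 7. Vertices at (h, k ± a).

(8, 4) and (8, 18)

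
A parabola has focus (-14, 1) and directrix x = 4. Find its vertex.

(-5, 1)

The vertex is the midpoint between the focus and the directrix along the axis of symmetry.
Axis is horizontal (directrix is vertical). Vertex x-coordinate = (-14 + 4)/2 = -5; y-coordinate = 1.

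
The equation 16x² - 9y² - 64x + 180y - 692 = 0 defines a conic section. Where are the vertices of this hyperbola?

Collect terms: 16(x² - 4x) -9(y² - 20y) = 692
Complete the square in x and y: 16(x - 2)² -9(y - 10)² = 692 + 64 - 900 = -144
Divide by -144: (y - 10)²/16 - (x - 2)²/9 = 1
Hyperbola, center (2, 10), transverse axis vertical; a² = 16, b² = 9.
a = 4. Vertices at (h, k ± a).

(2, 6) and (2, 14)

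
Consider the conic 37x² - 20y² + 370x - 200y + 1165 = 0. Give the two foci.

(-5, -5 - √57) and (-5, -5 + √57)

Group: 37(x² + 10x) -20(y² + 10y) = -1165
37(x + 5)² -20(y + 5)² = -1165 + 925 - 500 = -740
Divide by -740: (y + 5)²/37 - (x + 5)²/20 = 1
Hyperbola, center (-5, -5), transverse axis vertical; a² = 37, b² = 20.
c² = a² + b² = 37 + 20 = 57, so c = √57.
Foci lie on the vertical axis through the center: (h, k ± c).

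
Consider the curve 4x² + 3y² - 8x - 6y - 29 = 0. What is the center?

Group: 4(x² - 2x) + 3(y² - 2y) = 29
Completing the square gives 4(x - 1)² + 3(y - 1)² = 29 + 4 + 3 = 36.
Dividing both sides by 36: (x - 1)²/9 + (y - 1)²/12 = 1
Ellipse with center (1, 1).

(1, 1)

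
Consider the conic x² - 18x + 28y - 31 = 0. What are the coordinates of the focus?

(9, -3)

Only x is squared. Complete the square in x: (x - 9)² = -28(y - 4).
Vertex (9, 4); 4p = -28 so p = -7. Opens down.
Focus is p units from the vertex along the axis: (h, k + p).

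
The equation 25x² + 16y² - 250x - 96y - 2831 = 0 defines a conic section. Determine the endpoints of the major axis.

Collect terms: 25(x² - 10x) + 16(y² - 6y) = 2831
Complete the square in x and y: 25(x - 5)² + 16(y - 3)² = 2831 + 625 + 144 = 3600
Divide by 3600: (x - 5)²/144 + (y - 3)²/225 = 1
Ellipse, center (5, 3), major axis vertical; a² = 225, b² = 144.
a = 15. Vertices at (h, k ± a).

(5, -12) and (5, 18)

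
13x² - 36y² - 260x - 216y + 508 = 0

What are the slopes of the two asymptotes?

√13/6 and -√13/6

13(x² - 20x) -36(y² + 6y) = -508
Complete the square: 13(x - 10)² -36(y + 3)² = -508 + 1300 - 324 = 468
Dividing both sides by 468: (x - 10)²/36 - (y + 3)²/13 = 1
Hyperbola, center (10, -3), transverse axis horizontal; a² = 36, b² = 13.
For a horizontal hyperbola the asymptotes have slope ±b/a.
Here that is ±√13/6.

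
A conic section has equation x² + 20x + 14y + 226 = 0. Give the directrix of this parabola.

Only x is squared. Complete the square in x: (x + 10)² = -14(y + 9).
Vertex (-10, -9); 4p = -14 so p = -7/2. Opens down.
Directrix is the horizontal line y = k − p = -9 − (-7/2) = -11/2.

y = -11/2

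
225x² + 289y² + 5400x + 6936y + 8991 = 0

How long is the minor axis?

30

Rearranging, 225(x² + 24x) + 289(y² + 24y) = -8991.
225(x + 12)² + 289(y + 12)² = -8991 + 32400 + 41616 = 65025
Divide through by 65025 to get (x + 12)²/289 + (y + 12)²/225 = 1.
Ellipse, center (-12, -12), major axis horizontal; a² = 289, b² = 225.
b² = 225 so b = 15; the minor axis has length 2b = 30.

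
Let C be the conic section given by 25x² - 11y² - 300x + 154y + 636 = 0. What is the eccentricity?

e = 6/5

Group: 25(x² - 12x) -11(y² - 14y) = -636
Completing the square gives 25(x - 6)² -11(y - 7)² = -636 + 900 - 539 = -275.
Divide by -275: (y - 7)²/25 - (x - 6)²/11 = 1
Hyperbola, center (6, 7), transverse axis vertical; a² = 25, b² = 11.
c² = a² + b² = 36, so c = 6.
e = c/a = 6/5.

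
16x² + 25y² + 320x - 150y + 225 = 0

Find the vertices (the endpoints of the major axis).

16(x² + 20x) + 25(y² - 6y) = -225
Complete the square: 16(x + 10)² + 25(y - 3)² = -225 + 1600 + 225 = 1600
Dividing both sides by 1600: (x + 10)²/100 + (y - 3)²/64 = 1
Ellipse, center (-10, 3), major axis horizontal; a² = 100, b² = 64.
a = 10. Vertices at (h ± a, k).

(-20, 3) and (0, 3)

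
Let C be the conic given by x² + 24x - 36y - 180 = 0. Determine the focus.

Only x is squared. Complete the square in x: (x + 12)² = 36(y + 9).
Vertex (-12, -9); 4p = 36 so p = 9. Opens up.
Focus is p units from the vertex along the axis: (h, k + p).

(-12, 0)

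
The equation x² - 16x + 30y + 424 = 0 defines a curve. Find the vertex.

(8, -12)

Only x is squared. Complete the square in x: (x - 8)² = -30(y + 12).
Vertex (8, -12); 4p = -30 so p = -15/2. Opens down.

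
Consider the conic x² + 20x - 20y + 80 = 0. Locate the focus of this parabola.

Only x is squared. Complete the square in x: (x + 10)² = 20(y + 1).
Vertex (-10, -1); 4p = 20 so p = 5. Opens up.
Focus is p units from the vertex along the axis: (h, k + p).

(-10, 4)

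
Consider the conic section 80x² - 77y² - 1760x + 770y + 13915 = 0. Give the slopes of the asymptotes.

Collect terms: 80(x² - 22x) -77(y² - 10y) = -13915
Complete the square in x and y: 80(x - 11)² -77(y - 5)² = -13915 + 9680 - 1925 = -6160
Dividing both sides by -6160: (y - 5)²/80 - (x - 11)²/77 = 1
Hyperbola, center (11, 5), transverse axis vertical; a² = 80, b² = 77.
For a vertical hyperbola the asymptotes have slope ±a/b.
Here that is ±4√5/√77 = ±4√385/77.

4√385/77 and -4√385/77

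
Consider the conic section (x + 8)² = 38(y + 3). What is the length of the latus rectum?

Vertex (-8, -3); 4p = 38 so p = 19/2. Opens up.
Latus rectum length = |4p| = 38.

38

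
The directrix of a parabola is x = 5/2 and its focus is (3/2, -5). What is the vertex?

The vertex is the midpoint between the focus and the directrix along the axis of symmetry.
Axis is horizontal (directrix is vertical). Vertex x-coordinate = (3/2 + 5/2)/2 = 2; y-coordinate = -5.

(2, -5)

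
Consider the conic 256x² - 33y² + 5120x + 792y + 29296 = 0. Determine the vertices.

256(x² + 20x) -33(y² - 24y) = -29296
Completing the square gives 256(x + 10)² -33(y - 12)² = -29296 + 25600 - 4752 = -8448.
Dividing both sides by -8448: (y - 12)²/256 - (x + 10)²/33 = 1
Hyperbola, center (-10, 12), transverse axis vertical; a² = 256, b² = 33.
a = 16. Vertices at (h, k ± a).

(-10, -4) and (-10, 28)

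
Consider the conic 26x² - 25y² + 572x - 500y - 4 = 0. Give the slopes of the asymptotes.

√26/5 and -√26/5

Group the x- and y-terms: 26(x² + 22x) -25(y² + 20y) = 4
Complete the square: 26(x + 11)² -25(y + 10)² = 4 + 3146 - 2500 = 650
Dividing both sides by 650: (x + 11)²/25 - (y + 10)²/26 = 1
Hyperbola, center (-11, -10), transverse axis horizontal; a² = 25, b² = 26.
For a horizontal hyperbola the asymptotes have slope ±b/a.
Here that is ±√26/5.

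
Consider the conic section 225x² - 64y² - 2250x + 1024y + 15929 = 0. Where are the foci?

225(x² - 10x) -64(y² - 16y) = -15929
225(x - 5)² -64(y - 8)² = -15929 + 5625 - 4096 = -14400
Divide by -14400: (y - 8)²/225 - (x - 5)²/64 = 1
Hyperbola, center (5, 8), transverse axis vertical; a² = 225, b² = 64.
c² = a² + b² = 225 + 64 = 289, so c = 17.
Foci lie on the vertical axis through the center: (h, k ± c).

(5, -9) and (5, 25)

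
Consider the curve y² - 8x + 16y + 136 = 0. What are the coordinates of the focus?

(11, -8)

Only y is squared. Complete the square in y: (y + 8)² = 8(x - 9).
Vertex (9, -8); 4p = 8 so p = 2. Opens right.
Focus is p units from the vertex along the axis: (h + p, k).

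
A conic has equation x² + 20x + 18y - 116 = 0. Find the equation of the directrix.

y = 33/2

Only x is squared. Complete the square in x: (x + 10)² = -18(y - 12).
Vertex (-10, 12); 4p = -18 so p = -9/2. Opens down.
Directrix is the horizontal line y = k − p = 12 − (-9/2) = 33/2.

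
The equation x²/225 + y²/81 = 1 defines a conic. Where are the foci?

(-12, 0) and (12, 0)

Center (0, 0). The larger denominator 225 sits under the x-term, so the major axis is horizontal; a² = 225, b² = 81.
c² = a² - b² = 225 - 81 = 144, so c = 12.
Foci lie on the horizontal axis through the center: (h ± c, k).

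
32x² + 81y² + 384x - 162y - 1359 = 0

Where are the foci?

Group the x- and y-terms: 32(x² + 12x) + 81(y² - 2y) = 1359
Complete the square: 32(x + 6)² + 81(y - 1)² = 1359 + 1152 + 81 = 2592
Divide by 2592: (x + 6)²/81 + (y - 1)²/32 = 1
Ellipse, center (-6, 1), major axis horizontal; a² = 81, b² = 32.
c² = a² - b² = 81 - 32 = 49, so c = 7.
Foci lie on the horizontal axis through the center: (h ± c, k).

(-13, 1) and (1, 1)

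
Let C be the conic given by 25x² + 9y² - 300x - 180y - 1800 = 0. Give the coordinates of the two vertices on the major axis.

(6, -10) and (6, 30)

Group the x- and y-terms: 25(x² - 12x) + 9(y² - 20y) = 1800
Completing the square gives 25(x - 6)² + 9(y - 10)² = 1800 + 900 + 900 = 3600.
Divide by 3600: (x - 6)²/144 + (y - 10)²/400 = 1
Ellipse, center (6, 10), major axis vertical; a² = 400, b² = 144.
a = 20. Vertices at (h, k ± a).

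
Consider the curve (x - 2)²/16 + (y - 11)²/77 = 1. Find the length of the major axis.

2√77

Center (2, 11). The larger denominator 77 sits under the y-term, so the major axis is vertical; a² = 77, b² = 16.
a² = 77 so a = √77; the major axis has length 2a = 2√77.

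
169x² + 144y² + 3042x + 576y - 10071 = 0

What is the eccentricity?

e = 5/13

Group: 169(x² + 18x) + 144(y² + 4y) = 10071
Complete the square: 169(x + 9)² + 144(y + 2)² = 10071 + 13689 + 576 = 24336
Dividing both sides by 24336: (x + 9)²/144 + (y + 2)²/169 = 1
Ellipse, center (-9, -2), major axis vertical; a² = 169, b² = 144.
c² = a² - b² = 25, so c = 5.
e = c/a = 5/13.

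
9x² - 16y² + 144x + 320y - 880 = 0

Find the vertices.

(-8, 7) and (-8, 13)

Collect terms: 9(x² + 16x) -16(y² - 20y) = 880
9(x + 8)² -16(y - 10)² = 880 + 576 - 1600 = -144
Divide through by -144 to get (y - 10)²/9 - (x + 8)²/16 = 1.
Hyperbola, center (-8, 10), transverse axis vertical; a² = 9, b² = 16.
a = 3. Vertices at (h, k ± a).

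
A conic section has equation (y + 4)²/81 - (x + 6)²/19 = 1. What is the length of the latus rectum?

38/9

Center (-6, -4). The positive term is the y-term, so the transverse axis is vertical; a² = 81, b² = 19.
Latus rectum length = 2b²/a = 2·19/9 = 38/9.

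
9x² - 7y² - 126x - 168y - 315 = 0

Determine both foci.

9(x² - 14x) -7(y² + 24y) = 315
Completing the square gives 9(x - 7)² -7(y + 12)² = 315 + 441 - 1008 = -252.
Dividing both sides by -252: (y + 12)²/36 - (x - 7)²/28 = 1
Hyperbola, center (7, -12), transverse axis vertical; a² = 36, b² = 28.
c² = a² + b² = 36 + 28 = 64, so c = 8.
Foci lie on the vertical axis through the center: (h, k ± c).

(7, -20) and (7, -4)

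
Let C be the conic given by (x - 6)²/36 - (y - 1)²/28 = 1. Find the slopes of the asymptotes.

√7/3 and -√7/3

Center (6, 1). The positive term is the x-term, so the transverse axis is horizontal; a² = 36, b² = 28.
For a horizontal hyperbola the asymptotes have slope ±b/a.
Here that is ±2√7/6 = ±√7/3.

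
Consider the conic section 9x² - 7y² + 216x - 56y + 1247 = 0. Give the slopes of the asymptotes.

3√7/7 and -3√7/7

9(x² + 24x) -7(y² + 8y) = -1247
Complete the square in x and y: 9(x + 12)² -7(y + 4)² = -1247 + 1296 - 112 = -63
Divide by -63: (y + 4)²/9 - (x + 12)²/7 = 1
Hyperbola, center (-12, -4), transverse axis vertical; a² = 9, b² = 7.
For a vertical hyperbola the asymptotes have slope ±a/b.
Here that is ±3/√7 = ±3√7/7.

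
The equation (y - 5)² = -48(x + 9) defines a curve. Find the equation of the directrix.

x = 3

Vertex (-9, 5); 4p = -48 so p = -12. Opens left.
Directrix is the vertical line x = h − p = -9 − (-12) = 3.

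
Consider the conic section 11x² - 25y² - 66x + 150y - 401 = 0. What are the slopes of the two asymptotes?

Group: 11(x² - 6x) -25(y² - 6y) = 401
Complete the square: 11(x - 3)² -25(y - 3)² = 401 + 99 - 225 = 275
Divide through by 275 to get (x - 3)²/25 - (y - 3)²/11 = 1.
Hyperbola, center (3, 3), transverse axis horizontal; a² = 25, b² = 11.
For a horizontal hyperbola the asymptotes have slope ±b/a.
Here that is ±√11/5.

√11/5 and -√11/5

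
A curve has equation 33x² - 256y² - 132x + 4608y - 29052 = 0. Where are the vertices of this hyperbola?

Group the x- and y-terms: 33(x² - 4x) -256(y² - 18y) = 29052
Completing the square gives 33(x - 2)² -256(y - 9)² = 29052 + 132 - 20736 = 8448.
Divide through by 8448 to get (x - 2)²/256 - (y - 9)²/33 = 1.
Hyperbola, center (2, 9), transverse axis horizontal; a² = 256, b² = 33.
a = 16. Vertices at (h ± a, k).

(-14, 9) and (18, 9)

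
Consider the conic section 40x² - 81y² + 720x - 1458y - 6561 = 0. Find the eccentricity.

Collect terms: 40(x² + 18x) -81(y² + 18y) = 6561
40(x + 9)² -81(y + 9)² = 6561 + 3240 - 6561 = 3240
Divide through by 3240 to get (x + 9)²/81 - (y + 9)²/40 = 1.
Hyperbola, center (-9, -9), transverse axis horizontal; a² = 81, b² = 40.
c² = a² + b² = 121, so c = 11.
e = c/a = 11/9.

e = 11/9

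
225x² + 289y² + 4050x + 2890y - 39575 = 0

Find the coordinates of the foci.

Collect terms: 225(x² + 18x) + 289(y² + 10y) = 39575
Complete the square: 225(x + 9)² + 289(y + 5)² = 39575 + 18225 + 7225 = 65025
Divide through by 65025 to get (x + 9)²/289 + (y + 5)²/225 = 1.
Ellipse, center (-9, -5), major axis horizontal; a² = 289, b² = 225.
c² = a² - b² = 289 - 225 = 64, so c = 8.
Foci lie on the horizontal axis through the center: (h ± c, k).

(-17, -5) and (-1, -5)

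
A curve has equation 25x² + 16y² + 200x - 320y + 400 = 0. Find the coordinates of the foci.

25(x² + 8x) + 16(y² - 20y) = -400
Complete the square in x and y: 25(x + 4)² + 16(y - 10)² = -400 + 400 + 1600 = 1600
Dividing both sides by 1600: (x + 4)²/64 + (y - 10)²/100 = 1
Ellipse, center (-4, 10), major axis vertical; a² = 100, b² = 64.
c² = a² - b² = 100 - 64 = 36, so c = 6.
Foci lie on the vertical axis through the center: (h, k ± c).

(-4, 4) and (-4, 16)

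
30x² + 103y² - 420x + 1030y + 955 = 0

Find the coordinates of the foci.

(7 - √73, -5) and (7 + √73, -5)

Collect terms: 30(x² - 14x) + 103(y² + 10y) = -955
30(x - 7)² + 103(y + 5)² = -955 + 1470 + 2575 = 3090
Divide through by 3090 to get (x - 7)²/103 + (y + 5)²/30 = 1.
Ellipse, center (7, -5), major axis horizontal; a² = 103, b² = 30.
c² = a² - b² = 103 - 30 = 73, so c = √73.
Foci lie on the horizontal axis through the center: (h ± c, k).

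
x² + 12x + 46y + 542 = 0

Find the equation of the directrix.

y = 1/2

Only x is squared. Complete the square in x: (x + 6)² = -46(y + 11).
Vertex (-6, -11); 4p = -46 so p = -23/2. Opens down.
Directrix is the horizontal line y = k − p = -11 − (-23/2) = 1/2.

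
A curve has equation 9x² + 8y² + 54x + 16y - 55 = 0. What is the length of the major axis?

Group: 9(x² + 6x) + 8(y² + 2y) = 55
Completing the square gives 9(x + 3)² + 8(y + 1)² = 55 + 81 + 8 = 144.
Divide by 144: (x + 3)²/16 + (y + 1)²/18 = 1
Ellipse, center (-3, -1), major axis vertical; a² = 18, b² = 16.
a² = 18 so a = 3√2; the major axis has length 2a = 6√2.

6√2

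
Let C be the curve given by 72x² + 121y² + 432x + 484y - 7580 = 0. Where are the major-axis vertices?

(-14, -2) and (8, -2)

72(x² + 6x) + 121(y² + 4y) = 7580
72(x + 3)² + 121(y + 2)² = 7580 + 648 + 484 = 8712
Divide by 8712: (x + 3)²/121 + (y + 2)²/72 = 1
Ellipse, center (-3, -2), major axis horizontal; a² = 121, b² = 72.
a = 11. Vertices at (h ± a, k).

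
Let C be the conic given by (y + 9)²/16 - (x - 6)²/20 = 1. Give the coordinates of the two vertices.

(6, -13) and (6, -5)

Center (6, -9). The positive term is the y-term, so the transverse axis is vertical; a² = 16, b² = 20.
a = 4. Vertices at (h, k ± a).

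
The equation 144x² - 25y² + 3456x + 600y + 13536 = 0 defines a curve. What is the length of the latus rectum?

288/5

Group: 144(x² + 24x) -25(y² - 24y) = -13536
Complete the square: 144(x + 12)² -25(y - 12)² = -13536 + 20736 - 3600 = 3600
Divide by 3600: (x + 12)²/25 - (y - 12)²/144 = 1
Hyperbola, center (-12, 12), transverse axis horizontal; a² = 25, b² = 144.
Latus rectum length = 2b²/a = 2·144/5 = 288/5.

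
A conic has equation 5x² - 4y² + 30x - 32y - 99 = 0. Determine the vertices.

5(x² + 6x) -4(y² + 8y) = 99
Complete the square: 5(x + 3)² -4(y + 4)² = 99 + 45 - 64 = 80
Divide through by 80 to get (x + 3)²/16 - (y + 4)²/20 = 1.
Hyperbola, center (-3, -4), transverse axis horizontal; a² = 16, b² = 20.
a = 4. Vertices at (h ± a, k).

(-7, -4) and (1, -4)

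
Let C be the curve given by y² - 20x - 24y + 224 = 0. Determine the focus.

(9, 12)

Only y is squared. Complete the square in y: (y - 12)² = 20(x - 4).
Vertex (4, 12); 4p = 20 so p = 5. Opens right.
Focus is p units from the vertex along the axis: (h + p, k).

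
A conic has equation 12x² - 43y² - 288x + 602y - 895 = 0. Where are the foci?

Collect terms: 12(x² - 24x) -43(y² - 14y) = 895
Completing the square gives 12(x - 12)² -43(y - 7)² = 895 + 1728 - 2107 = 516.
Dividing both sides by 516: (x - 12)²/43 - (y - 7)²/12 = 1
Hyperbola, center (12, 7), transverse axis horizontal; a² = 43, b² = 12.
c² = a² + b² = 43 + 12 = 55, so c = √55.
Foci lie on the horizontal axis through the center: (h ± c, k).

(12 - √55, 7) and (12 + √55, 7)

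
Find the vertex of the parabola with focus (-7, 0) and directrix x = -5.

(-6, 0)

The vertex is the midpoint between the focus and the directrix along the axis of symmetry.
Axis is horizontal (directrix is vertical). Vertex x-coordinate = (-7 + (-5))/2 = -6; y-coordinate = 0.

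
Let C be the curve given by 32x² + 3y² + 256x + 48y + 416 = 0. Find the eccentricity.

e = √58/8

Collect terms: 32(x² + 8x) + 3(y² + 16y) = -416
Complete the square: 32(x + 4)² + 3(y + 8)² = -416 + 512 + 192 = 288
Divide through by 288 to get (x + 4)²/9 + (y + 8)²/96 = 1.
Ellipse, center (-4, -8), major axis vertical; a² = 96, b² = 9.
c² = a² - b² = 87, so c = √87.
e = c/a = √87/4√6 = √58/8.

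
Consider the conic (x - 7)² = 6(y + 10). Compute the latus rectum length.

6

Vertex (7, -10); 4p = 6 so p = 3/2. Opens up.
Latus rectum length = |4p| = 6.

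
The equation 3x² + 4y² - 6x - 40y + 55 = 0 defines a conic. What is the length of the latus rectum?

6

3(x² - 2x) + 4(y² - 10y) = -55
Complete the square in x and y: 3(x - 1)² + 4(y - 5)² = -55 + 3 + 100 = 48
Dividing both sides by 48: (x - 1)²/16 + (y - 5)²/12 = 1
Ellipse, center (1, 5), major axis horizontal; a² = 16, b² = 12.
Latus rectum length = 2b²/a = 2·12/4 = 6.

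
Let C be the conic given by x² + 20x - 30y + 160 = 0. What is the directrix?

Only x is squared. Complete the square in x: (x + 10)² = 30(y - 2).
Vertex (-10, 2); 4p = 30 so p = 15/2. Opens up.
Directrix is the horizontal line y = k − p = 2 − (15/2) = -11/2.

y = -11/2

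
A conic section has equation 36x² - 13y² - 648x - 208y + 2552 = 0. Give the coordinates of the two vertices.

Group: 36(x² - 18x) -13(y² + 16y) = -2552
Complete the square: 36(x - 9)² -13(y + 8)² = -2552 + 2916 - 832 = -468
Divide through by -468 to get (y + 8)²/36 - (x - 9)²/13 = 1.
Hyperbola, center (9, -8), transverse axis vertical; a² = 36, b² = 13.
a = 6. Vertices at (h, k ± a).

(9, -14) and (9, -2)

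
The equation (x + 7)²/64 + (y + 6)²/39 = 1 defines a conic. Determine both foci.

Center (-7, -6). The larger denominator 64 sits under the x-term, so the major axis is horizontal; a² = 64, b² = 39.
c² = a² - b² = 64 - 39 = 25, so c = 5.
Foci lie on the horizontal axis through the center: (h ± c, k).

(-12, -6) and (-2, -6)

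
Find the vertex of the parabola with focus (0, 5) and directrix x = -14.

(-7, 5)

The vertex is the midpoint between the focus and the directrix along the axis of symmetry.
Axis is horizontal (directrix is vertical). Vertex x-coordinate = (0 + (-14))/2 = -7; y-coordinate = 5.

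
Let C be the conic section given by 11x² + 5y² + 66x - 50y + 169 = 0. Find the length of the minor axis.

2√5

Group: 11(x² + 6x) + 5(y² - 10y) = -169
Complete the square: 11(x + 3)² + 5(y - 5)² = -169 + 99 + 125 = 55
Dividing both sides by 55: (x + 3)²/5 + (y - 5)²/11 = 1
Ellipse, center (-3, 5), major axis vertical; a² = 11, b² = 5.
b² = 5 so b = √5; the minor axis has length 2b = 2√5.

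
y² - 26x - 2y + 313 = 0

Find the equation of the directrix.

Only y is squared. Complete the square in y: (y - 1)² = 26(x - 12).
Vertex (12, 1); 4p = 26 so p = 13/2. Opens right.
Directrix is the vertical line x = h − p = 12 − (13/2) = 11/2.

x = 11/2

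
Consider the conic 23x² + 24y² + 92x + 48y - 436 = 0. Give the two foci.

Collect terms: 23(x² + 4x) + 24(y² + 2y) = 436
Completing the square gives 23(x + 2)² + 24(y + 1)² = 436 + 92 + 24 = 552.
Dividing both sides by 552: (x + 2)²/24 + (y + 1)²/23 = 1
Ellipse, center (-2, -1), major axis horizontal; a² = 24, b² = 23.
c² = a² - b² = 24 - 23 = 1, so c = 1.
Foci lie on the horizontal axis through the center: (h ± c, k).

(-3, -1) and (-1, -1)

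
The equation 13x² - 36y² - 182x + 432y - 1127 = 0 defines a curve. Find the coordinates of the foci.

Rearranging, 13(x² - 14x) -36(y² - 12y) = 1127.
Completing the square gives 13(x - 7)² -36(y - 6)² = 1127 + 637 - 1296 = 468.
Dividing both sides by 468: (x - 7)²/36 - (y - 6)²/13 = 1
Hyperbola, center (7, 6), transverse axis horizontal; a² = 36, b² = 13.
c² = a² + b² = 36 + 13 = 49, so c = 7.
Foci lie on the horizontal axis through the center: (h ± c, k).

(0, 6) and (14, 6)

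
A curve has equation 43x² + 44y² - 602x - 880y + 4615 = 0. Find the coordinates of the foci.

Rearranging, 43(x² - 14x) + 44(y² - 20y) = -4615.
Completing the square gives 43(x - 7)² + 44(y - 10)² = -4615 + 2107 + 4400 = 1892.
Divide by 1892: (x - 7)²/44 + (y - 10)²/43 = 1
Ellipse, center (7, 10), major axis horizontal; a² = 44, b² = 43.
c² = a² - b² = 44 - 43 = 1, so c = 1.
Foci lie on the horizontal axis through the center: (h ± c, k).

(6, 10) and (8, 10)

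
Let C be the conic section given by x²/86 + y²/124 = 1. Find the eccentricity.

e = √1178/62

Center (0, 0). The larger denominator 124 sits under the y-term, so the major axis is vertical; a² = 124, b² = 86.
c² = a² - b² = 38, so c = √38.
e = c/a = √38/2√31 = √1178/62.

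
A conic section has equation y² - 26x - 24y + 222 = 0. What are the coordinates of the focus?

(19/2, 12)

Only y is squared. Complete the square in y: (y - 12)² = 26(x - 3).
Vertex (3, 12); 4p = 26 so p = 13/2. Opens right.
Focus is p units from the vertex along the axis: (h + p, k).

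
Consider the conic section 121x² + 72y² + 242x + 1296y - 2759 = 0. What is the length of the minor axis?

12√2

Group the x- and y-terms: 121(x² + 2x) + 72(y² + 18y) = 2759
Complete the square: 121(x + 1)² + 72(y + 9)² = 2759 + 121 + 5832 = 8712
Divide by 8712: (x + 1)²/72 + (y + 9)²/121 = 1
Ellipse, center (-1, -9), major axis vertical; a² = 121, b² = 72.
b² = 72 so b = 6√2; the minor axis has length 2b = 12√2.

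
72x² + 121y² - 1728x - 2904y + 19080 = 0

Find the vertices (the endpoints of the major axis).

Collect terms: 72(x² - 24x) + 121(y² - 24y) = -19080
Completing the square gives 72(x - 12)² + 121(y - 12)² = -19080 + 10368 + 17424 = 8712.
Dividing both sides by 8712: (x - 12)²/121 + (y - 12)²/72 = 1
Ellipse, center (12, 12), major axis horizontal; a² = 121, b² = 72.
a = 11. Vertices at (h ± a, k).

(1, 12) and (23, 12)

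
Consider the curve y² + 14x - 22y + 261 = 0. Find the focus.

(-27/2, 11)

Only y is squared. Complete the square in y: (y - 11)² = -14(x + 10).
Vertex (-10, 11); 4p = -14 so p = -7/2. Opens left.
Focus is p units from the vertex along the axis: (h + p, k).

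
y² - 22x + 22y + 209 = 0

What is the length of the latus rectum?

22

Only y is squared. Complete the square in y: (y + 11)² = 22(x - 4).
Vertex (4, -11); 4p = 22 so p = 11/2. Opens right.
Latus rectum length = |4p| = 22.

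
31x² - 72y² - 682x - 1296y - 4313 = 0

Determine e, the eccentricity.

e = √206/12

Group the x- and y-terms: 31(x² - 22x) -72(y² + 18y) = 4313
Complete the square in x and y: 31(x - 11)² -72(y + 9)² = 4313 + 3751 - 5832 = 2232
Dividing both sides by 2232: (x - 11)²/72 - (y + 9)²/31 = 1
Hyperbola, center (11, -9), transverse axis horizontal; a² = 72, b² = 31.
c² = a² + b² = 103, so c = √103.
e = c/a = √103/6√2 = √206/12.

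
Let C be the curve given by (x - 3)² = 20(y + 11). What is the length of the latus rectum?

Vertex (3, -11); 4p = 20 so p = 5. Opens up.
Latus rectum length = |4p| = 20.

20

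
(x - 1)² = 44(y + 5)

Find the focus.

(1, 6)

Vertex (1, -5); 4p = 44 so p = 11. Opens up.
Focus is p units from the vertex along the axis: (h, k + p).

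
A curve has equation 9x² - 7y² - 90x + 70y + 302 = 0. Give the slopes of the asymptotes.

3√7/7 and -3√7/7

Group: 9(x² - 10x) -7(y² - 10y) = -302
Complete the square in x and y: 9(x - 5)² -7(y - 5)² = -302 + 225 - 175 = -252
Dividing both sides by -252: (y - 5)²/36 - (x - 5)²/28 = 1
Hyperbola, center (5, 5), transverse axis vertical; a² = 36, b² = 28.
For a vertical hyperbola the asymptotes have slope ±a/b.
Here that is ±6/2√7 = ±3√7/7.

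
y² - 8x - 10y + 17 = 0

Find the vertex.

(-1, 5)

Only y is squared. Complete the square in y: (y - 5)² = 8(x + 1).
Vertex (-1, 5); 4p = 8 so p = 2. Opens right.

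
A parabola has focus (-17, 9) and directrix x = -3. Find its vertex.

(-10, 9)

The vertex is the midpoint between the focus and the directrix along the axis of symmetry.
Axis is horizontal (directrix is vertical). Vertex x-coordinate = (-17 + (-3))/2 = -10; y-coordinate = 9.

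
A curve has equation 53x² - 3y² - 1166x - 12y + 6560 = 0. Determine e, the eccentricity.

Group: 53(x² - 22x) -3(y² + 4y) = -6560
Complete the square in x and y: 53(x - 11)² -3(y + 2)² = -6560 + 6413 - 12 = -159
Divide by -159: (y + 2)²/53 - (x - 11)²/3 = 1
Hyperbola, center (11, -2), transverse axis vertical; a² = 53, b² = 3.
c² = a² + b² = 56, so c = 2√14.
e = c/a = 2√14/√53 = 2√742/53.

e = 2√742/53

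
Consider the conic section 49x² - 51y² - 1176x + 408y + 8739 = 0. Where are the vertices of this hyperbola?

(12, -3) and (12, 11)

Collect terms: 49(x² - 24x) -51(y² - 8y) = -8739
49(x - 12)² -51(y - 4)² = -8739 + 7056 - 816 = -2499
Divide through by -2499 to get (y - 4)²/49 - (x - 12)²/51 = 1.
Hyperbola, center (12, 4), transverse axis vertical; a² = 49, b² = 51.
a = 7. Vertices at (h, k ± a).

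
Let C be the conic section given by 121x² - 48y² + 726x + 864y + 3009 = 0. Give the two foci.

(-3, -4) and (-3, 22)

121(x² + 6x) -48(y² - 18y) = -3009
Complete the square: 121(x + 3)² -48(y - 9)² = -3009 + 1089 - 3888 = -5808
Divide by -5808: (y - 9)²/121 - (x + 3)²/48 = 1
Hyperbola, center (-3, 9), transverse axis vertical; a² = 121, b² = 48.
c² = a² + b² = 121 + 48 = 169, so c = 13.
Foci lie on the vertical axis through the center: (h, k ± c).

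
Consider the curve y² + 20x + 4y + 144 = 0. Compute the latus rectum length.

Only y is squared. Complete the square in y: (y + 2)² = -20(x + 7).
Vertex (-7, -2); 4p = -20 so p = -5. Opens left.
Latus rectum length = |4p| = 20.

20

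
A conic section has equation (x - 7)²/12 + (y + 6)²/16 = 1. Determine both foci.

Center (7, -6). The larger denominator 16 sits under the y-term, so the major axis is vertical; a² = 16, b² = 12.
c² = a² - b² = 16 - 12 = 4, so c = 2.
Foci lie on the vertical axis through the center: (h, k ± c).

(7, -8) and (7, -4)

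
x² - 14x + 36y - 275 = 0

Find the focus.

(7, 0)

Only x is squared. Complete the square in x: (x - 7)² = -36(y - 9).
Vertex (7, 9); 4p = -36 so p = -9. Opens down.
Focus is p units from the vertex along the axis: (h, k + p).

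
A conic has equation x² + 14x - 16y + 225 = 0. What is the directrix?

y = 7

Only x is squared. Complete the square in x: (x + 7)² = 16(y - 11).
Vertex (-7, 11); 4p = 16 so p = 4. Opens up.
Directrix is the horizontal line y = k − p = 11 − (4) = 7.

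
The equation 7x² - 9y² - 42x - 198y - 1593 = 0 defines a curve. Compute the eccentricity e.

e = 4/3

Collect terms: 7(x² - 6x) -9(y² + 22y) = 1593
Complete the square in x and y: 7(x - 3)² -9(y + 11)² = 1593 + 63 - 1089 = 567
Divide through by 567 to get (x - 3)²/81 - (y + 11)²/63 = 1.
Hyperbola, center (3, -11), transverse axis horizontal; a² = 81, b² = 63.
c² = a² + b² = 144, so c = 12.
e = c/a = 12/9 = 4/3.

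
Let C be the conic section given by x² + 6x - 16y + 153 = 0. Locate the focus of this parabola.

Only x is squared. Complete the square in x: (x + 3)² = 16(y - 9).
Vertex (-3, 9); 4p = 16 so p = 4. Opens up.
Focus is p units from the vertex along the axis: (h, k + p).

(-3, 13)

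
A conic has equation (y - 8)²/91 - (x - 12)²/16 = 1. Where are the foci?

(12, 8 - √107) and (12, 8 + √107)

Center (12, 8). The positive term is the y-term, so the transverse axis is vertical; a² = 91, b² = 16.
c² = a² + b² = 91 + 16 = 107, so c = √107.
Foci lie on the vertical axis through the center: (h, k ± c).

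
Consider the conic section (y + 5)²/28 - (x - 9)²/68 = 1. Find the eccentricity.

Center (9, -5). The positive term is the y-term, so the transverse axis is vertical; a² = 28, b² = 68.
c² = a² + b² = 96, so c = 4√6.
e = c/a = 4√6/2√7 = 2√42/7.

e = 2√42/7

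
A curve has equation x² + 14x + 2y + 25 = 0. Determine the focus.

(-7, 23/2)

Only x is squared. Complete the square in x: (x + 7)² = -2(y - 12).
Vertex (-7, 12); 4p = -2 so p = -1/2. Opens down.
Focus is p units from the vertex along the axis: (h, k + p).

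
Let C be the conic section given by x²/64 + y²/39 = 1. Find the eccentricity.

e = 5/8

Center (0, 0). The larger denominator 64 sits under the x-term, so the major axis is horizontal; a² = 64, b² = 39.
c² = a² - b² = 25, so c = 5.
e = c/a = 5/8.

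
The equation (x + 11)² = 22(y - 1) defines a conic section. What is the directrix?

Vertex (-11, 1); 4p = 22 so p = 11/2. Opens up.
Directrix is the horizontal line y = k − p = 1 − (11/2) = -9/2.

y = -9/2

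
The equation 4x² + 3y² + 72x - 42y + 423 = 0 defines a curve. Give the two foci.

4(x² + 18x) + 3(y² - 14y) = -423
Complete the square in x and y: 4(x + 9)² + 3(y - 7)² = -423 + 324 + 147 = 48
Divide by 48: (x + 9)²/12 + (y - 7)²/16 = 1
Ellipse, center (-9, 7), major axis vertical; a² = 16, b² = 12.
c² = a² - b² = 16 - 12 = 4, so c = 2.
Foci lie on the vertical axis through the center: (h, k ± c).

(-9, 5) and (-9, 9)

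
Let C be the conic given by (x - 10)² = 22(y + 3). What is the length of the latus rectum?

22

Vertex (10, -3); 4p = 22 so p = 11/2. Opens up.
Latus rectum length = |4p| = 22.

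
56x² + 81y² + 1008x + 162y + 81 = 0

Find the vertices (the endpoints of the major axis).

(-18, -1) and (0, -1)

Rearranging, 56(x² + 18x) + 81(y² + 2y) = -81.
Complete the square: 56(x + 9)² + 81(y + 1)² = -81 + 4536 + 81 = 4536
Divide by 4536: (x + 9)²/81 + (y + 1)²/56 = 1
Ellipse, center (-9, -1), major axis horizontal; a² = 81, b² = 56.
a = 9. Vertices at (h ± a, k).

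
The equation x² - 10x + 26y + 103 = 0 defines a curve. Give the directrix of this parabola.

y = 7/2

Only x is squared. Complete the square in x: (x - 5)² = -26(y + 3).
Vertex (5, -3); 4p = -26 so p = -13/2. Opens down.
Directrix is the horizontal line y = k − p = -3 − (-13/2) = 7/2.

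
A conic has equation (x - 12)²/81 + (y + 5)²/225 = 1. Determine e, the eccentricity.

Center (12, -5). The larger denominator 225 sits under the y-term, so the major axis is vertical; a² = 225, b² = 81.
c² = a² - b² = 144, so c = 12.
e = c/a = 12/15 = 4/5.

e = 4/5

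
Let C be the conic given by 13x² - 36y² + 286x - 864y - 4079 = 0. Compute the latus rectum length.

13(x² + 22x) -36(y² + 24y) = 4079
13(x + 11)² -36(y + 12)² = 4079 + 1573 - 5184 = 468
Divide by 468: (x + 11)²/36 - (y + 12)²/13 = 1
Hyperbola, center (-11, -12), transverse axis horizontal; a² = 36, b² = 13.
Latus rectum length = 2b²/a = 2·13/6 = 13/3.

13/3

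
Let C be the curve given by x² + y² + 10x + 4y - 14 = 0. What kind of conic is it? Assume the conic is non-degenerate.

circle

No xy term. Coefficients of x² and y² are A = 1, C = 1.
A = C (same sign) ⇒ circle.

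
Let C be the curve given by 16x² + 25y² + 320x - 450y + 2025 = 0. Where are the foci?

(-16, 9) and (-4, 9)

Collect terms: 16(x² + 20x) + 25(y² - 18y) = -2025
Completing the square gives 16(x + 10)² + 25(y - 9)² = -2025 + 1600 + 2025 = 1600.
Divide through by 1600 to get (x + 10)²/100 + (y - 9)²/64 = 1.
Ellipse, center (-10, 9), major axis horizontal; a² = 100, b² = 64.
c² = a² - b² = 100 - 64 = 36, so c = 6.
Foci lie on the horizontal axis through the center: (h ± c, k).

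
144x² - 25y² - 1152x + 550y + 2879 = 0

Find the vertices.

(4, -1) and (4, 23)

Group: 144(x² - 8x) -25(y² - 22y) = -2879
Complete the square in x and y: 144(x - 4)² -25(y - 11)² = -2879 + 2304 - 3025 = -3600
Divide through by -3600 to get (y - 11)²/144 - (x - 4)²/25 = 1.
Hyperbola, center (4, 11), transverse axis vertical; a² = 144, b² = 25.
a = 12. Vertices at (h, k ± a).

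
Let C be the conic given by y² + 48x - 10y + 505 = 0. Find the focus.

(-22, 5)

Only y is squared. Complete the square in y: (y - 5)² = -48(x + 10).
Vertex (-10, 5); 4p = -48 so p = -12. Opens left.
Focus is p units from the vertex along the axis: (h + p, k).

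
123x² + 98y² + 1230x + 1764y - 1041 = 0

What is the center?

Collect terms: 123(x² + 10x) + 98(y² + 18y) = 1041
Complete the square in x and y: 123(x + 5)² + 98(y + 9)² = 1041 + 3075 + 7938 = 12054
Divide through by 12054 to get (x + 5)²/98 + (y + 9)²/123 = 1.
Ellipse with center (-5, -9).

(-5, -9)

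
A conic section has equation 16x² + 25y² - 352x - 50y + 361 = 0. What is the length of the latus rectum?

64/5

Group: 16(x² - 22x) + 25(y² - 2y) = -361
Completing the square gives 16(x - 11)² + 25(y - 1)² = -361 + 1936 + 25 = 1600.
Dividing both sides by 1600: (x - 11)²/100 + (y - 1)²/64 = 1
Ellipse, center (11, 1), major axis horizontal; a² = 100, b² = 64.
Latus rectum length = 2b²/a = 2·64/10 = 64/5.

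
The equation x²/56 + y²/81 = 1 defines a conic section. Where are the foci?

Center (0, 0). The larger denominator 81 sits under the y-term, so the major axis is vertical; a² = 81, b² = 56.
c² = a² - b² = 81 - 56 = 25, so c = 5.
Foci lie on the vertical axis through the center: (h, k ± c).

(0, -5) and (0, 5)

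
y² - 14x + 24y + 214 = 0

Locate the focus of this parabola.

Only y is squared. Complete the square in y: (y + 12)² = 14(x - 5).
Vertex (5, -12); 4p = 14 so p = 7/2. Opens right.
Focus is p units from the vertex along the axis: (h + p, k).

(17/2, -12)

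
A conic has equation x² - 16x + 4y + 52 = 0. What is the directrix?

Only x is squared. Complete the square in x: (x - 8)² = -4(y - 3).
Vertex (8, 3); 4p = -4 so p = -1. Opens down.
Directrix is the horizontal line y = k − p = 3 − (-1) = 4.

y = 4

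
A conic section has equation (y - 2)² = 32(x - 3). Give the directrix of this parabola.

Vertex (3, 2); 4p = 32 so p = 8. Opens right.
Directrix is the vertical line x = h − p = 3 − (8) = -5.

x = -5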